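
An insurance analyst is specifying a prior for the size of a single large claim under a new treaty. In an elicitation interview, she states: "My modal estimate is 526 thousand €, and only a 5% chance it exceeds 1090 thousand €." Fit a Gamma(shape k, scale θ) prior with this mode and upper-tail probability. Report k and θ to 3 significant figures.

k ≈ 6.21, θ ≈ 101

Gamma(k,θ) with k>1 has mode (k−1)θ, so θ = 526/(k−1).
Need P(X < 1090) = 0.95 with θ tied to k this way. Start at k = 2, θ = 526: P(X<1090) ≈ 0.613.
Too low — raise k to concentrate. Iterating converges to k ≈ 6.21.
Then θ = 526/(6.21−1) ≈ 101.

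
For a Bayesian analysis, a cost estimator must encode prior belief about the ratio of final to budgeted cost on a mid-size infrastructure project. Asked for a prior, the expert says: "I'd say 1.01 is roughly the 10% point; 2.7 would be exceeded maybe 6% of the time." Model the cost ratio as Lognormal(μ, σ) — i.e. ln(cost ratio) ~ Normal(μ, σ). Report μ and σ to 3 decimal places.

If T ~ Lognormal(μ,σ) then ln T ~ Normal(μ,σ), so the p-quantile of ln T is μ + z_p·σ.
ln(1.01) = 0.00995 and ln(2.7) = 0.9933; z_{0.1} = -1.282, z_{0.94} = 1.555.
σ = (0.9933 − 0.00995)/(1.555 − (-1.282)) = 0.347.
μ = 0.00995 − (-1.282)·0.347 = 0.454.

μ ≈ 0.454, σ ≈ 0.347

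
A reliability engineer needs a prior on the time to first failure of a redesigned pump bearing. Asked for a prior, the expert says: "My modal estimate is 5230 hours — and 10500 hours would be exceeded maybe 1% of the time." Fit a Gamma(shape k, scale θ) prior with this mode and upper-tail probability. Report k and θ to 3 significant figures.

Gamma(k,θ) with k>1 has mode (k−1)θ, so θ = 5230/(k−1).
Need P(X < 10500) = 0.99 with θ tied to k this way. Start at k = 2, θ = 5230: P(X<10500) ≈ 0.596.
Too low — raise k to concentrate. Iterating converges to k ≈ 11.1.
Then θ = 5230/(11.1−1) ≈ 518.

k ≈ 11.1, θ ≈ 518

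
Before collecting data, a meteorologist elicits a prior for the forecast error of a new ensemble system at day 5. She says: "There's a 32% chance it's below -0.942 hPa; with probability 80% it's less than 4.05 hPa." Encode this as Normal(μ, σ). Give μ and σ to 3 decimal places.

μ = 0.841, σ = 3.813

The p-quantile of Normal(μ,σ) is μ + z_p·σ, with z_{0.32} = -0.4677 and z_{0.8} = 0.8416.
Eliminate σ: μ = (z₂·x₁ − z₁·x₂)/(z₂ − z₁) = (0.8416·-0.942 − (-0.4677)·4.05)/1.309 = 0.841.
Then σ = (x₂ − x₁)/(z₂ − z₁) = (4.05 − -0.942)/1.309 = 3.813.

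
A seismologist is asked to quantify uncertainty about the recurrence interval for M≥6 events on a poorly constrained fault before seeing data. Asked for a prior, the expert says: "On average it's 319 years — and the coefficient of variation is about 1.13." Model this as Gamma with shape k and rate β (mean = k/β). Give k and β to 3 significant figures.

k ≈ 0.783, β ≈ 0.00246

For Gamma(k, rate β): mean = k/β, variance = k/β², so CV = 1/√k.
CV = 1.13, hence k = 1/CV² = 0.783.
Then β = k/mean = 0.783/319 = 0.00246.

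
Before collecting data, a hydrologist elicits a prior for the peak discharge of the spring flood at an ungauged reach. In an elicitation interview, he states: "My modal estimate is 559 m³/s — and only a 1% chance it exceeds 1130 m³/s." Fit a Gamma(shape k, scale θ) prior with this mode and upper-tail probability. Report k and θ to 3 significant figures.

k ≈ 10.9, θ ≈ 56.5

Gamma(k,θ) with k>1 has mode (k−1)θ, so θ = 559/(k−1).
Need P(X < 1130) = 0.99 with θ tied to k this way. Start at k = 2, θ = 559: P(X<1130) ≈ 0.600.
Too low — raise k to concentrate. Iterating converges to k ≈ 10.9.
Then θ = 559/(10.9−1) ≈ 56.5.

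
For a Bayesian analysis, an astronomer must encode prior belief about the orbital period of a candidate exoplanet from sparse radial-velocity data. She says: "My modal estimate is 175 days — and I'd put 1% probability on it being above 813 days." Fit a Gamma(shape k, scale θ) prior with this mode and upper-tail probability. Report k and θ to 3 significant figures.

Gamma(k,θ) with k>1 has mode (k−1)θ, so θ = 175/(k−1).
Need P(X < 813) = 0.99 with θ tied to k this way. Start at k = 2, θ = 175: P(X<813) ≈ 0.946.
Too low — raise k to concentrate. Iterating converges to k ≈ 2.7.
Then θ = 175/(2.7−1) ≈ 103.

k ≈ 2.7, θ ≈ 103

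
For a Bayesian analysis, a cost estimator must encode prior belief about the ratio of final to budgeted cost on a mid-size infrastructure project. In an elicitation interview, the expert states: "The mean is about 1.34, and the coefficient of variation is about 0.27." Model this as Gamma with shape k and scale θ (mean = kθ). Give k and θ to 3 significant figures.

k ≈ 13.7, θ ≈ 0.0977

For Gamma(k, scale θ): mean = kθ, variance = kθ², so CV = 1/√k.
CV = 0.27, hence k = 1/CV² = 13.7.
Then θ = mean/k = 1.34/13.7 = 0.0977.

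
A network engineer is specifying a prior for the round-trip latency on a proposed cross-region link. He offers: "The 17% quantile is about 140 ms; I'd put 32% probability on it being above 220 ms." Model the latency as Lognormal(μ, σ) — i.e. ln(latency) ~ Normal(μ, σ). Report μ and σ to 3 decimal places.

If T ~ Lognormal(μ,σ) then ln T ~ Normal(μ,σ), so the p-quantile of ln T is μ + z_p·σ.
ln(140) = 4.942 and ln(220) = 5.394; z_{0.17} = -0.9542, z_{0.68} = 0.4677.
σ = (5.394 − 4.942)/(0.4677 − (-0.9542)) = 0.318.
μ = 4.942 − (-0.9542)·0.318 = 5.245.

μ ≈ 5.245, σ ≈ 0.318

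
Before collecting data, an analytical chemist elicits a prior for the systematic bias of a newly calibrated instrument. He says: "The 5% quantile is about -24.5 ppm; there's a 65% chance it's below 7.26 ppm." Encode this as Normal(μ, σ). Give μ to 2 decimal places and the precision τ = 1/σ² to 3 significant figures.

For Normal(μ,σ), the p-quantile is μ + z_p·σ. Here z_{0.05} = -1.645, z_{0.65} = 0.3853.
So -24.5 = μ − 1.645σ and 7.26 = μ + 0.3853σ.
Subtracting: σ = (7.26 − -24.5)/(0.3853 − (-1.645)) = 15.64.
Then μ = -24.5 − (-1.645)·15.64 = 1.23.
Precision τ = 1/σ² = 1/15.64² = 0.00409.

μ = 1.23, τ = 0.00409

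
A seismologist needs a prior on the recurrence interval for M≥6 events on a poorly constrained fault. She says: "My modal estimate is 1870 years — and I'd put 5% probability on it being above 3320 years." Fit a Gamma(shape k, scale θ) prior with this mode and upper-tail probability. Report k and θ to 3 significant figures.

k ≈ 9.46, θ ≈ 221

Gamma(k,θ) with k>1 has mode (k−1)θ, so θ = 1870/(k−1).
Need P(X < 3320) = 0.95 with θ tied to k this way. Start at k = 2, θ = 1870: P(X<3320) ≈ 0.530.
Too low — raise k to concentrate. Iterating converges to k ≈ 9.46.
Then θ = 1870/(9.46−1) ≈ 221.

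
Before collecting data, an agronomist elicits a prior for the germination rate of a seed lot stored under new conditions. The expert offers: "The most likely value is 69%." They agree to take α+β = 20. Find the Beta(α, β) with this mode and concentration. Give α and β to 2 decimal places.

α = 13.42, β = 6.58

For α,β > 1 the Beta mode is (α−1)/(α+β−2). With α+β = 20, the mode is (α−1)/18.
Set (α−1)/18 = 0.69 → α = 1 + 0.69·18 = 13.42.
β = 20 − α = 6.58.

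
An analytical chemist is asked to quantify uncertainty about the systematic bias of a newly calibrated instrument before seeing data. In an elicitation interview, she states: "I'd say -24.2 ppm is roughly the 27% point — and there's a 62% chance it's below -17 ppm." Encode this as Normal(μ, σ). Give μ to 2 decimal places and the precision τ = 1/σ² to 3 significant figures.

μ = -19.40, τ = 0.0163

For Normal(μ,σ), the p-quantile is μ + z_p·σ. Here z_{0.27} = -0.6128, z_{0.62} = 0.3055.
So -24.2 = μ − 0.6128σ and -17 = μ + 0.3055σ.
Subtracting: σ = (-17 − -24.2)/(0.3055 − (-0.6128)) = 7.84.
Then μ = -24.2 − (-0.6128)·7.84 = -19.40.
Precision τ = 1/σ² = 1/7.841² = 0.0163.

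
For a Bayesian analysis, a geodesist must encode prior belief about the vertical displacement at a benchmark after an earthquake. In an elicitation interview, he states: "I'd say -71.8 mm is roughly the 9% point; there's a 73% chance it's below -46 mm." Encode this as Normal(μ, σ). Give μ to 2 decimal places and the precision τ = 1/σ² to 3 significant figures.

μ = -54.09, τ = 0.00573

The p-quantile of Normal(μ,σ) is μ + z_p·σ, with z_{0.09} = -1.341 and z_{0.73} = 0.6128.
Eliminate σ: μ = (z₂·x₁ − z₁·x₂)/(z₂ − z₁) = (0.6128·-71.8 − (-1.341)·-46)/1.954 = -54.09.
Then σ = (x₂ − x₁)/(z₂ − z₁) = (-46 − -71.8)/1.954 = 13.21.
Precision τ = 1/σ² = 1/13.21² = 0.00573.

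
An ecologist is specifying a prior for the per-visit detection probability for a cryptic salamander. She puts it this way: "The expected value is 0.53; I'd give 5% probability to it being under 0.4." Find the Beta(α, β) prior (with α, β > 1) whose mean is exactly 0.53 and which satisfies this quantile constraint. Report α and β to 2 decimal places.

With mean 0.53 fixed, write α = 0.53s, β = 0.47s where s = α+β.
Need P(θ < 0.4) = 0.05 under Beta(0.53s, 0.47s). Normal approximation: (q−m)/√(m(1−m)/s) ≈ z_{0.05} = -1.64, so s ≈ 0.53·0.47·(-1.64)²/(0.4−0.53)² = 39.9.
At s = 39.9: P(θ<0.4) ≈ 0.049. Adjusting to match 0.05 gives s ≈ 39.54.
So α = 0.53·39.54 ≈ 20.96, β = 0.47·39.54 ≈ 18.58.

α ≈ 20.96, β ≈ 18.58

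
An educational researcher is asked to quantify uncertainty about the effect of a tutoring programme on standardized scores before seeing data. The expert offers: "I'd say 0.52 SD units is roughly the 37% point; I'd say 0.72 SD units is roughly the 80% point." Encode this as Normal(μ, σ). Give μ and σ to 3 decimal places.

μ = 0.577, σ = 0.170

For Normal(μ,σ), the p-quantile is μ + z_p·σ. Here z_{0.37} = -0.3319, z_{0.8} = 0.8416.
So 0.52 = μ − 0.3319σ and 0.72 = μ + 0.8416σ.
Subtracting: σ = (0.72 − 0.52)/(0.8416 − (-0.3319)) = 0.170.
Then μ = 0.52 − (-0.3319)·0.170 = 0.577.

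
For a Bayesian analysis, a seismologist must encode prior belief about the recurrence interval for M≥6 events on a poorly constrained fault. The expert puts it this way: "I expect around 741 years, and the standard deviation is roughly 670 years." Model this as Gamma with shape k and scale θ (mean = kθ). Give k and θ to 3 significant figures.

For Gamma(k, scale θ): mean = kθ, variance = kθ², so CV = 1/√k.
CV = SD/mean = 670/741 = 0.9042, hence k = 1/CV² = 1.22.
Then θ = mean/k = 741/1.22 = 606.

k ≈ 1.22, θ ≈ 606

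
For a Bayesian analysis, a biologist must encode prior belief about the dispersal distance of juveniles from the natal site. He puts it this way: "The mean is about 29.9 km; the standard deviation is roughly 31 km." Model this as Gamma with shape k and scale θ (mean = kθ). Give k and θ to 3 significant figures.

k ≈ 0.93, θ ≈ 32.1

For Gamma(k, scale θ): mean = kθ, variance = kθ², so CV = 1/√k.
CV = SD/mean = 31/29.9 = 1.037, hence k = 1/CV² = 0.93.
Then θ = mean/k = 29.9/0.93 = 32.1.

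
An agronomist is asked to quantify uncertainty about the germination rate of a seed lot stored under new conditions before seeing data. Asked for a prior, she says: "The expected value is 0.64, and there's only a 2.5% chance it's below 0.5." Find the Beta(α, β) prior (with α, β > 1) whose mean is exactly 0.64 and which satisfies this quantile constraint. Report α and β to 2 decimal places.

With mean 0.64 fixed, write α = 0.64s, β = 0.36s where s = α+β.
Need P(θ < 0.5) = 0.025 under Beta(0.64s, 0.36s). Normal approximation: (q−m)/√(m(1−m)/s) ≈ z_{0.025} = -1.96, so s ≈ 0.64·0.36·(-1.96)²/(0.5−0.64)² = 45.2.
At s = 45.2: P(θ<0.5) ≈ 0.028. Adjusting to match 0.025 gives s ≈ 47.48.
So α = 0.64·47.48 ≈ 30.39, β = 0.36·47.48 ≈ 17.09.

α ≈ 30.39, β ≈ 17.09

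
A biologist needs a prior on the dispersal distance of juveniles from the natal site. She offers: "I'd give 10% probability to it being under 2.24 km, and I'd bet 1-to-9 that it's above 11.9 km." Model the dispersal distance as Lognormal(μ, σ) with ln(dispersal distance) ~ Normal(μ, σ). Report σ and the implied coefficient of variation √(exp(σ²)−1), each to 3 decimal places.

σ ≈ 0.652, CV ≈ 0.727

If T ~ Lognormal(μ,σ) then ln T ~ Normal(μ,σ), so the p-quantile of ln T is μ + z_p·σ.
ln(2.24) = 0.8065 and ln(11.9) = 2.477; z_{0.1} = -1.282, z_{0.9} = 1.282.
σ = (2.477 − 0.8065)/(1.282 − (-1.282)) = 0.652.
μ = 0.8065 − (-1.282)·0.652 = 1.642.
CV = √(exp(σ²)−1) = √(exp(0.4246)−1) = 0.727.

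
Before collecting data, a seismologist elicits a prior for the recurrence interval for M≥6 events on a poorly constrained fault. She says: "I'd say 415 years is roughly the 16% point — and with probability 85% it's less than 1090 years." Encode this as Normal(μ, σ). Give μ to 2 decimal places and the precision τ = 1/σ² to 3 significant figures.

μ = 745.52, τ = 9.05e-06

The p-quantile of Normal(μ,σ) is μ + z_p·σ, with z_{0.16} = -0.9945 and z_{0.85} = 1.036.
Eliminate σ: μ = (z₂·x₁ − z₁·x₂)/(z₂ − z₁) = (1.036·415 − (-0.9945)·1090)/2.031 = 745.52.
Then σ = (x₂ − x₁)/(z₂ − z₁) = (1090 − 415)/2.031 = 332.37.
Precision τ = 1/σ² = 1/332.4² = 9.05e-06.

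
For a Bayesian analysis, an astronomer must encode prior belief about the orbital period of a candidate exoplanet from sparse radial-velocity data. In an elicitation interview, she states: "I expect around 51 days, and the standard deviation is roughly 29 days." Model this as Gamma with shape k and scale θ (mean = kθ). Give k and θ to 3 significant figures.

k ≈ 3.09, θ ≈ 16.5

For Gamma(k, scale θ): mean = kθ, variance = kθ², so CV = 1/√k.
CV = SD/mean = 29/51 = 0.5686, hence k = 1/CV² = 3.09.
Then θ = mean/k = 51/3.09 = 16.5.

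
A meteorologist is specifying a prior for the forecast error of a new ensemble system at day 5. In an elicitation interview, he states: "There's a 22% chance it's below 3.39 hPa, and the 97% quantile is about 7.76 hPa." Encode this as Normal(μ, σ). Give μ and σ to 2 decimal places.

μ = 4.66, σ = 1.65

The p-quantile of Normal(μ,σ) is μ + z_p·σ, with z_{0.22} = -0.7722 and z_{0.97} = 1.881.
Eliminate σ: μ = (z₂·x₁ − z₁·x₂)/(z₂ − z₁) = (1.881·3.39 − (-0.7722)·7.76)/2.653 = 4.66.
Then σ = (x₂ − x₁)/(z₂ − z₁) = (7.76 − 3.39)/2.653 = 1.65.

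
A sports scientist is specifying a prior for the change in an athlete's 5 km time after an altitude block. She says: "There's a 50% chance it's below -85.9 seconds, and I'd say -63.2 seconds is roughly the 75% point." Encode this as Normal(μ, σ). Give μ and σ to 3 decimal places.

For Normal(μ,σ), the p-quantile is μ + z_p·σ. Here z_{0.5} = 0, z_{0.75} = 0.6745.
So -85.9 = μ + 0σ and -63.2 = μ + 0.6745σ.
Subtracting: σ = (-63.2 − -85.9)/(0.6745 − (0)) = 33.655.
Then μ = -85.9 − (0)·33.655 = -85.900.

μ = -85.900, σ = 33.655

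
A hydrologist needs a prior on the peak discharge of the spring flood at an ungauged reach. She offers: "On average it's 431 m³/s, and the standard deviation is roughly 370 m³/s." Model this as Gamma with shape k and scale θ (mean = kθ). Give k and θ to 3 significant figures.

k ≈ 1.36, θ ≈ 318

For Gamma(k, scale θ): mean = kθ, variance = kθ², so CV = 1/√k.
CV = SD/mean = 370/431 = 0.8585, hence k = 1/CV² = 1.36.
Then θ = mean/k = 431/1.36 = 318.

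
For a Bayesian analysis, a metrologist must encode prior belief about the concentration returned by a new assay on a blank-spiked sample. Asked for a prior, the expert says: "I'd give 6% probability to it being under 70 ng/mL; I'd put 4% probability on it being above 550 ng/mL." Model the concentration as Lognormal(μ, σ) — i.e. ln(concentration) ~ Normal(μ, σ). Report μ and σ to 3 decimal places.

If T ~ Lognormal(μ,σ) then ln T ~ Normal(μ,σ), so the p-quantile of ln T is μ + z_p·σ.
ln(70) = 4.248 and ln(550) = 6.31; z_{0.06} = -1.555, z_{0.96} = 1.751.
σ = (6.31 − 4.248)/(1.751 − (-1.555)) = 0.624.
μ = 4.248 − (-1.555)·0.624 = 5.218.

μ ≈ 5.218, σ ≈ 0.624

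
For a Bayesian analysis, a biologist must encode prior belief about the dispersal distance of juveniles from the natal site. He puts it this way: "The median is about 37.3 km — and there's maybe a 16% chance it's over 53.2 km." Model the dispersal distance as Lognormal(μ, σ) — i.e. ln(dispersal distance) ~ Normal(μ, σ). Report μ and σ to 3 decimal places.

μ ≈ 3.619, σ ≈ 0.357

If T ~ Lognormal(μ,σ) then ln T ~ Normal(μ,σ), so the p-quantile of ln T is μ + z_p·σ.
ln(37.3) = 3.619 and ln(53.2) = 3.974; z_{0.5} = 0, z_{0.84} = 0.9945.
σ = (3.974 − 3.619)/(0.9945 − (0)) = 0.357.
μ = 3.619 − (0)·0.357 = 3.619.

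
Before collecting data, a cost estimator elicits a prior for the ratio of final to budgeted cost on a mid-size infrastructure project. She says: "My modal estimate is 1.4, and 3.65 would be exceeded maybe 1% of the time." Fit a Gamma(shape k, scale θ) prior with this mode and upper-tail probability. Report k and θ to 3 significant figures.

k ≈ 6.06, θ ≈ 0.276

Gamma(k,θ) with k>1 has mode (k−1)θ, so θ = 1.4/(k−1).
Need P(X < 3.65) = 0.99 with θ tied to k this way. Start at k = 2, θ = 1.4: P(X<3.65) ≈ 0.734.
Too low — raise k to concentrate. Iterating converges to k ≈ 6.06.
Then θ = 1.4/(6.06−1) ≈ 0.276.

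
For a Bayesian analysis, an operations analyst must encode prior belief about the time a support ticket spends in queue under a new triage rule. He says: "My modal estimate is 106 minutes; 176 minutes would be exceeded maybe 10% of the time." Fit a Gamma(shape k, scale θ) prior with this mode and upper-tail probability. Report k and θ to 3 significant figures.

k ≈ 8.34, θ ≈ 14.4

Gamma(k,θ) with k>1 has mode (k−1)θ, so θ = 106/(k−1).
Need P(X < 176) = 0.9 with θ tied to k this way. Start at k = 2, θ = 106: P(X<176) ≈ 0.494.
Too low — raise k to concentrate. Iterating converges to k ≈ 8.34.
Then θ = 106/(8.34−1) ≈ 14.4.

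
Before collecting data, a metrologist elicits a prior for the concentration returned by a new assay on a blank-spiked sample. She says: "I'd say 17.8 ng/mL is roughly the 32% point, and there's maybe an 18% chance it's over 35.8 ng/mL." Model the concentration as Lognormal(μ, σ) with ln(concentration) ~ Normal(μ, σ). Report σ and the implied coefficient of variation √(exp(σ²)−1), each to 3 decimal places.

If T ~ Lognormal(μ,σ) then ln T ~ Normal(μ,σ), so the p-quantile of ln T is μ + z_p·σ.
ln(17.8) = 2.879 and ln(35.8) = 3.578; z_{0.32} = -0.4677, z_{0.82} = 0.9154.
σ = (3.578 − 2.879)/(0.9154 − (-0.4677)) = 0.505.
μ = 2.879 − (-0.4677)·0.505 = 3.115.
CV = √(exp(σ²)−1) = √(exp(0.2552)−1) = 0.539.

σ ≈ 0.505, CV ≈ 0.539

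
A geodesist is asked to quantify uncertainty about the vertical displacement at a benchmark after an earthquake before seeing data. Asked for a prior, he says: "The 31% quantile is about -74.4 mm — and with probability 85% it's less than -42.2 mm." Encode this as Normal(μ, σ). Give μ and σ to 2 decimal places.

μ = -63.98, σ = 21.01

For Normal(μ,σ), the p-quantile is μ + z_p·σ. Here z_{0.31} = -0.4959, z_{0.85} = 1.036.
So -74.4 = μ − 0.4959σ and -42.2 = μ + 1.036σ.
Subtracting: σ = (-42.2 − -74.4)/(1.036 − (-0.4959)) = 21.01.
Then μ = -74.4 − (-0.4959)·21.01 = -63.98.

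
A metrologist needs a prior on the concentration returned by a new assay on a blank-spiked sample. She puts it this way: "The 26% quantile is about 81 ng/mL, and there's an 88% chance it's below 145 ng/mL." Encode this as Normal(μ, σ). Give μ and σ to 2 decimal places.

μ = 103.64, σ = 35.20

For Normal(μ,σ), the p-quantile is μ + z_p·σ. Here z_{0.26} = -0.6433, z_{0.88} = 1.175.
So 81 = μ − 0.6433σ and 145 = μ + 1.175σ.
Subtracting: σ = (145 − 81)/(1.175 − (-0.6433)) = 35.20.
Then μ = 81 − (-0.6433)·35.20 = 103.64.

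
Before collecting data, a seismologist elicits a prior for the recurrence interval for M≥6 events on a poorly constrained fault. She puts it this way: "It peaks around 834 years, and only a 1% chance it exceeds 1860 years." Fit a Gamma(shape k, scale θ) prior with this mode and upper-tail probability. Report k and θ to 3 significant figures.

k ≈ 8.47, θ ≈ 112

Gamma(k,θ) with k>1 has mode (k−1)θ, so θ = 834/(k−1).
Need P(X < 1860) = 0.99 with θ tied to k this way. Start at k = 2, θ = 834: P(X<1860) ≈ 0.653.
Too low — raise k to concentrate. Iterating converges to k ≈ 8.47.
Then θ = 834/(8.47−1) ≈ 112.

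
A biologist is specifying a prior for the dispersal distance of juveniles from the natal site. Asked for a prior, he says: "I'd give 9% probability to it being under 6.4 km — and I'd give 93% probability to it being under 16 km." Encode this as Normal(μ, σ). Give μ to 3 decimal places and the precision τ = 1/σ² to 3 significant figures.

For Normal(μ,σ), the p-quantile is μ + z_p·σ. Here z_{0.09} = -1.341, z_{0.93} = 1.476.
So 6.4 = μ − 1.341σ and 16 = μ + 1.476σ.
Subtracting: σ = (16 − 6.4)/(1.476 − (-1.341)) = 3.408.
Then μ = 6.4 − (-1.341)·3.408 = 10.970.
Precision τ = 1/σ² = 1/3.408² = 0.0861.

μ = 10.970, τ = 0.0861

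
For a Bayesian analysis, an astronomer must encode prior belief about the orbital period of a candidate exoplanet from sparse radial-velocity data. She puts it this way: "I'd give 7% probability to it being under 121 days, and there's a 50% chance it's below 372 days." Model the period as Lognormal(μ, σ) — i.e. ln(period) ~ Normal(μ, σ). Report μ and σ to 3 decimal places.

μ ≈ 5.919, σ ≈ 0.761

If T ~ Lognormal(μ,σ) then ln T ~ Normal(μ,σ), so the p-quantile of ln T is μ + z_p·σ.
ln(121) = 4.796 and ln(372) = 5.919; z_{0.07} = -1.476, z_{0.5} = 0.
σ = (5.919 − 4.796)/(0 − (-1.476)) = 0.761.
μ = 4.796 − (-1.476)·0.761 = 5.919.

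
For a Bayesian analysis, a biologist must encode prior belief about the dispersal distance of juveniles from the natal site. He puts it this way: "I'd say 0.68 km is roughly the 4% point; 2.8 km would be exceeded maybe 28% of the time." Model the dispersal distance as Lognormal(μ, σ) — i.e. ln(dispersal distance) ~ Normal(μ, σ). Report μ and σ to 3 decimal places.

If T ~ Lognormal(μ,σ) then ln T ~ Normal(μ,σ), so the p-quantile of ln T is μ + z_p·σ.
ln(0.68) = -0.3857 and ln(2.8) = 1.03; z_{0.04} = -1.751, z_{0.72} = 0.5828.
σ = (1.03 − -0.3857)/(0.5828 − (-1.751)) = 0.606.
μ = -0.3857 − (-1.751)·0.606 = 0.676.

μ ≈ 0.676, σ ≈ 0.606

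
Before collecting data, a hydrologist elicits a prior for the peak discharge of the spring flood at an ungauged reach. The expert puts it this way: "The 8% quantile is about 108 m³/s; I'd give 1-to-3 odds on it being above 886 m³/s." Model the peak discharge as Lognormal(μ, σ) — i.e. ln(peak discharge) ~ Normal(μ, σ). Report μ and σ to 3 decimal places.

If T ~ Lognormal(μ,σ) then ln T ~ Normal(μ,σ), so the p-quantile of ln T is μ + z_p·σ.
ln(108) = 4.682 and ln(886) = 6.787; z_{0.08} = -1.405, z_{0.75} = 0.6745.
σ = (6.787 − 4.682)/(0.6745 − (-1.405)) = 1.012.
μ = 4.682 − (-1.405)·1.012 = 6.104.

μ ≈ 6.104, σ ≈ 1.012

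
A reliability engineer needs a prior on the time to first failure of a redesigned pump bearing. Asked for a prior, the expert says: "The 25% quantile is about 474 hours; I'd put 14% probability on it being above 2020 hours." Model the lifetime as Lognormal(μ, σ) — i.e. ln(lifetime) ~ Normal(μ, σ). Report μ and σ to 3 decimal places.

If T ~ Lognormal(μ,σ) then ln T ~ Normal(μ,σ), so the p-quantile of ln T is μ + z_p·σ.
ln(474) = 6.161 and ln(2020) = 7.611; z_{0.25} = -0.6745, z_{0.86} = 1.08.
σ = (7.611 − 6.161)/(1.08 − (-0.6745)) = 0.826.
μ = 6.161 − (-0.6745)·0.826 = 6.718.

μ ≈ 6.718, σ ≈ 0.826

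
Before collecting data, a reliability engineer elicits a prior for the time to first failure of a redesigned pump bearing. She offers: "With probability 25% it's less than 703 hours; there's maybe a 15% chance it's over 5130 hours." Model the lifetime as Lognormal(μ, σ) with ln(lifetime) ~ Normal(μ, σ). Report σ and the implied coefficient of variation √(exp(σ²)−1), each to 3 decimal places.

If T ~ Lognormal(μ,σ) then ln T ~ Normal(μ,σ), so the p-quantile of ln T is μ + z_p·σ.
ln(703) = 6.555 and ln(5130) = 8.543; z_{0.25} = -0.6745, z_{0.85} = 1.036.
σ = (8.543 − 6.555)/(1.036 − (-0.6745)) = 1.162.
μ = 6.555 − (-0.6745)·1.162 = 7.339.
CV = √(exp(σ²)−1) = √(exp(1.3494)−1) = 1.690.

σ ≈ 1.162, CV ≈ 1.690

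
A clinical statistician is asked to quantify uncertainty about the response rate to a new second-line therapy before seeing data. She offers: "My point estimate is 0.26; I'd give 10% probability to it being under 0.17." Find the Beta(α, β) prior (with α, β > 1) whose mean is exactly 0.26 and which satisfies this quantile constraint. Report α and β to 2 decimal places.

With mean 0.26 fixed, write α = 0.26s, β = 0.74s where s = α+β.
Need P(θ < 0.17) = 0.1 under Beta(0.26s, 0.74s). Normal approximation: (q−m)/√(m(1−m)/s) ≈ z_{0.1} = -1.28, so s ≈ 0.26·0.74·(-1.28)²/(0.17−0.26)² = 39.0.
At s = 39.0: P(θ<0.17) ≈ 0.090. Adjusting to match 0.1 gives s ≈ 35.85.
So α = 0.26·35.85 ≈ 9.32, β = 0.74·35.85 ≈ 26.53.

α ≈ 9.32, β ≈ 26.53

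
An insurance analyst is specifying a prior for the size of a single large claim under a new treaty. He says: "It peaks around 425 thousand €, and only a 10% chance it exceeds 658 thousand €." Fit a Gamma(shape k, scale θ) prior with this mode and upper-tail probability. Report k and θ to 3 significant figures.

k ≈ 10.8, θ ≈ 43.4

Gamma(k,θ) with k>1 has mode (k−1)θ, so θ = 425/(k−1).
Need P(X < 658) = 0.9 with θ tied to k this way. Start at k = 2, θ = 425: P(X<658) ≈ 0.458.
Too low — raise k to concentrate. Iterating converges to k ≈ 10.8.
Then θ = 425/(10.8−1) ≈ 43.4.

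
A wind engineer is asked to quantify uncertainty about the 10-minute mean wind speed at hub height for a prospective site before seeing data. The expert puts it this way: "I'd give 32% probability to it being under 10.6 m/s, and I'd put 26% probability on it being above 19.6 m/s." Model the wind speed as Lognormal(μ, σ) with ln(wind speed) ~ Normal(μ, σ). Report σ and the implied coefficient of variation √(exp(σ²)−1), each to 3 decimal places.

σ ≈ 0.553, CV ≈ 0.598

If T ~ Lognormal(μ,σ) then ln T ~ Normal(μ,σ), so the p-quantile of ln T is μ + z_p·σ.
ln(10.6) = 2.361 and ln(19.6) = 2.976; z_{0.32} = -0.4677, z_{0.74} = 0.6433.
σ = (2.976 − 2.361)/(0.6433 − (-0.4677)) = 0.553.
μ = 2.361 − (-0.4677)·0.553 = 2.620.
CV = √(exp(σ²)−1) = √(exp(0.3061)−1) = 0.598.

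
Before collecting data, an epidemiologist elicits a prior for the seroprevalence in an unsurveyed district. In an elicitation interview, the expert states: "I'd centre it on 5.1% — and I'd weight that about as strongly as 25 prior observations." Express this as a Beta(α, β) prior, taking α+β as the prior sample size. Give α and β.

α = 1.275, β = 23.725

Under the effective-sample-size interpretation, Beta(α, β) has prior mean α/(α+β) and prior sample size α+β.
So α+β = 25 and α/(α+β) = 0.051, giving α = 0.051·25 = 1.275 and β = 25 − 1.275 = 23.725.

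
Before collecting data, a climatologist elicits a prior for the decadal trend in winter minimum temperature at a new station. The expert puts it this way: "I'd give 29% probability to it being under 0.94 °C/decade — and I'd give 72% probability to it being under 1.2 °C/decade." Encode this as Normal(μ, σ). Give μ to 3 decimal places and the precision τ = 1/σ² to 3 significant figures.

The p-quantile of Normal(μ,σ) is μ + z_p·σ, with z_{0.29} = -0.5534 and z_{0.72} = 0.5828.
Eliminate σ: μ = (z₂·x₁ − z₁·x₂)/(z₂ − z₁) = (0.5828·0.94 − (-0.5534)·1.2)/1.136 = 1.067.
Then σ = (x₂ − x₁)/(z₂ − z₁) = (1.2 − 0.94)/1.136 = 0.229.
Precision τ = 1/σ² = 1/0.2288² = 19.1.

μ = 1.067, τ = 19.1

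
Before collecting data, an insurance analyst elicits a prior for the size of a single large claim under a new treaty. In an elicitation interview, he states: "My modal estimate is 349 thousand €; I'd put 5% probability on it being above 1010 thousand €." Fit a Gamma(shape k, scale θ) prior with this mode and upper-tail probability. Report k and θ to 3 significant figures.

Gamma(k,θ) with k>1 has mode (k−1)θ, so θ = 349/(k−1).
Need P(X < 1010) = 0.95 with θ tied to k this way. Start at k = 2, θ = 349: P(X<1010) ≈ 0.784.
Too low — raise k to concentrate. Iterating converges to k ≈ 3.36.
Then θ = 349/(3.36−1) ≈ 148.

k ≈ 3.36, θ ≈ 148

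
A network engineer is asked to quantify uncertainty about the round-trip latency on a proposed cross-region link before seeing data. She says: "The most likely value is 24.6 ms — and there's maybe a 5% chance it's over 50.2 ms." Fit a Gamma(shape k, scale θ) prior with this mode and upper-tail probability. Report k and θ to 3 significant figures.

Gamma(k,θ) with k>1 has mode (k−1)θ, so θ = 24.6/(k−1).
Need P(X < 50.2) = 0.95 with θ tied to k this way. Start at k = 2, θ = 24.6: P(X<50.2) ≈ 0.605.
Too low — raise k to concentrate. Iterating converges to k ≈ 6.44.
Then θ = 24.6/(6.44−1) ≈ 4.52.

k ≈ 6.44, θ ≈ 4.52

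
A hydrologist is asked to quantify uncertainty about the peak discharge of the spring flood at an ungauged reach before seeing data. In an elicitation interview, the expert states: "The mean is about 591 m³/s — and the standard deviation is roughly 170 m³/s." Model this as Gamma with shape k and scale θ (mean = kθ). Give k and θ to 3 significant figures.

k ≈ 12.1, θ ≈ 48.9

For Gamma(k, scale θ): mean = kθ, variance = kθ², so CV = 1/√k.
CV = SD/mean = 170/591 = 0.2876, hence k = 1/CV² = 12.1.
Then θ = mean/k = 591/12.1 = 48.9.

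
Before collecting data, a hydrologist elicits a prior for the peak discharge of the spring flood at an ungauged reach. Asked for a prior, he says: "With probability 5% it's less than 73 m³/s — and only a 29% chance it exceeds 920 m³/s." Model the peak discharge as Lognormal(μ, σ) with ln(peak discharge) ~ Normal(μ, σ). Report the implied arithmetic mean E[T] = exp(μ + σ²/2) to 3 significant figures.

If T ~ Lognormal(μ,σ) then ln T ~ Normal(μ,σ), so the p-quantile of ln T is μ + z_p·σ.
ln(73) = 4.29 and ln(920) = 6.824; z_{0.05} = -1.645, z_{0.71} = 0.5534.
σ = (6.824 − 4.29)/(0.5534 − (-1.645)) = 1.153.
μ = 4.29 − (-1.645)·1.153 = 6.186.
E[T] = exp(μ + σ²/2) = exp(6.186 + 0.6644) = 945 m³/s.

E[T] ≈ 945 m³/s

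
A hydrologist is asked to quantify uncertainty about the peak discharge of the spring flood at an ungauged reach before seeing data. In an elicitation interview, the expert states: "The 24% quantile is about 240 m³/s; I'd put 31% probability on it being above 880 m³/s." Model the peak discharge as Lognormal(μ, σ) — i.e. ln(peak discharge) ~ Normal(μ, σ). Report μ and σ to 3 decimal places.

μ ≈ 6.244, σ ≈ 1.081

If T ~ Lognormal(μ,σ) then ln T ~ Normal(μ,σ), so the p-quantile of ln T is μ + z_p·σ.
ln(240) = 5.481 and ln(880) = 6.78; z_{0.24} = -0.7063, z_{0.69} = 0.4959.
σ = (6.78 − 5.481)/(0.4959 − (-0.7063)) = 1.081.
μ = 5.481 − (-0.7063)·1.081 = 6.244.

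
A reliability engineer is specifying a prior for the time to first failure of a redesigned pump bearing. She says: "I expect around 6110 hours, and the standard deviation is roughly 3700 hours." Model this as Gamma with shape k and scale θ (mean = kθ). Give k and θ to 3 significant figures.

k ≈ 2.73, θ ≈ 2240

For Gamma(k, scale θ): mean = kθ, variance = kθ², so CV = 1/√k.
CV = SD/mean = 3700/6110 = 0.6056, hence k = 1/CV² = 2.73.
Then θ = mean/k = 6110/2.73 = 2240.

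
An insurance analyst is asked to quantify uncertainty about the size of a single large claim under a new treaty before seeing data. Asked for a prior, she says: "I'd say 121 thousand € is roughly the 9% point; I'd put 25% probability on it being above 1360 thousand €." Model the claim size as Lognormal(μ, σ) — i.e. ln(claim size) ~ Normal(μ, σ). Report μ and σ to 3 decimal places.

If T ~ Lognormal(μ,σ) then ln T ~ Normal(μ,σ), so the p-quantile of ln T is μ + z_p·σ.
ln(121) = 4.796 and ln(1360) = 7.215; z_{0.09} = -1.341, z_{0.75} = 0.6745.
σ = (7.215 − 4.796)/(0.6745 − (-1.341)) = 1.201.
μ = 4.796 − (-1.341)·1.201 = 6.405.

μ ≈ 6.405, σ ≈ 1.201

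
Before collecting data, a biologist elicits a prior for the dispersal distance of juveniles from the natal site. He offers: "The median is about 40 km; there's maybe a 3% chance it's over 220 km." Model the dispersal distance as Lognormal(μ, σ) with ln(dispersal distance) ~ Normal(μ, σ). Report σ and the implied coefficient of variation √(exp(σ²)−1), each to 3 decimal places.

If T ~ Lognormal(μ,σ) then ln T ~ Normal(μ,σ), so the p-quantile of ln T is μ + z_p·σ.
ln(40) = 3.689 and ln(220) = 5.394; z_{0.5} = 0, z_{0.97} = 1.881.
σ = (5.394 − 3.689)/(1.881 − (0)) = 0.906.
μ = 3.689 − (0)·0.906 = 3.689.
CV = √(exp(σ²)−1) = √(exp(0.8216)−1) = 1.129.

σ ≈ 0.906, CV ≈ 1.129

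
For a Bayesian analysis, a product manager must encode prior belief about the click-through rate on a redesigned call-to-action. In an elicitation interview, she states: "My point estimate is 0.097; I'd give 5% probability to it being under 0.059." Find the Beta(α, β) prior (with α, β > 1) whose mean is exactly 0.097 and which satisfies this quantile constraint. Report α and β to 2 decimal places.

α ≈ 13.17, β ≈ 122.60

With mean 0.097 fixed, write α = 0.097s, β = 0.903s where s = α+β.
Need P(θ < 0.059) = 0.05 under Beta(0.097s, 0.903s). Normal approximation: (q−m)/√(m(1−m)/s) ≈ z_{0.05} = -1.64, so s ≈ 0.097·0.903·(-1.64)²/(0.059−0.097)² = 164.1.
At s = 164.1: P(θ<0.059) ≈ 0.034. Adjusting to match 0.05 gives s ≈ 135.77.
So α = 0.097·135.77 ≈ 13.17, β = 0.903·135.77 ≈ 122.60.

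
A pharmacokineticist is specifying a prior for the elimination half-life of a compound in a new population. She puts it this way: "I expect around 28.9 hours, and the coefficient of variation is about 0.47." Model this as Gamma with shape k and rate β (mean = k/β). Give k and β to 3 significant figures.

k ≈ 4.53, β ≈ 0.157

For Gamma(k, rate β): mean = k/β, variance = k/β², so CV = 1/√k.
CV = 0.47, hence k = 1/CV² = 4.53.
Then β = k/mean = 4.53/28.9 = 0.157.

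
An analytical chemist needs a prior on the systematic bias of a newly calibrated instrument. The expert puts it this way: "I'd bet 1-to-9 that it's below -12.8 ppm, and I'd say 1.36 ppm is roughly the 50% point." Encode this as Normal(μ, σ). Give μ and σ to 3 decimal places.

μ = 1.360, σ = 11.049

For Normal(μ,σ), the p-quantile is μ + z_p·σ. Here z_{0.1} = -1.282, z_{0.5} = 0.
So -12.8 = μ − 1.282σ and 1.36 = μ + 0σ.
Subtracting: σ = (1.36 − -12.8)/(0 − (-1.282)) = 11.049.
Then μ = -12.8 − (-1.282)·11.049 = 1.360.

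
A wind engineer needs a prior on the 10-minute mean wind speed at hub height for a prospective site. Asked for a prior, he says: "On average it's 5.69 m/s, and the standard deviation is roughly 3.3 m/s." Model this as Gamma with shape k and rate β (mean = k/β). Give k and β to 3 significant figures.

For Gamma(k, rate β): mean = k/β, variance = k/β², so CV = 1/√k.
CV = SD/mean = 3.3/5.69 = 0.58, hence k = 1/CV² = 2.97.
Then β = k/mean = 2.97/5.69 = 0.522.

k ≈ 2.97, β ≈ 0.522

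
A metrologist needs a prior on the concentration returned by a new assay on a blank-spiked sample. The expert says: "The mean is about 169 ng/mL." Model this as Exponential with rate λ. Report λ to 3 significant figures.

λ ≈ 0.00592

Exponential mean = 1/λ, so λ = 1/169.0 = 0.00592.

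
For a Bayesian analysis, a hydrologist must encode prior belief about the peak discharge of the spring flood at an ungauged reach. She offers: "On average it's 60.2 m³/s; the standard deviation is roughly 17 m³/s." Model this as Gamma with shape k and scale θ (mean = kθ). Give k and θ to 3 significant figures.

k ≈ 12.5, θ ≈ 4.8

For Gamma(k, scale θ): mean = kθ, variance = kθ², so CV = 1/√k.
CV = SD/mean = 17/60.2 = 0.2824, hence k = 1/CV² = 12.5.
Then θ = mean/k = 60.2/12.5 = 4.8.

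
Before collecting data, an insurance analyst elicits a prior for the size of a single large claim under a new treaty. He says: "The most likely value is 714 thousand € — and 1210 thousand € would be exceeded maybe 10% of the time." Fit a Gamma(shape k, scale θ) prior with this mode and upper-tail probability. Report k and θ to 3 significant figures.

k ≈ 7.8, θ ≈ 105

Gamma(k,θ) with k>1 has mode (k−1)θ, so θ = 714/(k−1).
Need P(X < 1210) = 0.9 with θ tied to k this way. Start at k = 2, θ = 714: P(X<1210) ≈ 0.505.
Too low — raise k to concentrate. Iterating converges to k ≈ 7.8.
Then θ = 714/(7.8−1) ≈ 105.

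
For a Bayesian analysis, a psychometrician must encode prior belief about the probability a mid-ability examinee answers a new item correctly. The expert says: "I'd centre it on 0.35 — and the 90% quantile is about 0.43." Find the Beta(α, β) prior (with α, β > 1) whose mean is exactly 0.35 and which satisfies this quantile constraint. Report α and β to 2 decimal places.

α ≈ 20.85, β ≈ 38.73

With mean 0.35 fixed, write α = 0.35s, β = 0.65s where s = α+β.
Need P(θ < 0.43) = 0.9 under Beta(0.35s, 0.65s). Normal approximation: (q−m)/√(m(1−m)/s) ≈ z_{0.9} = 1.28, so s ≈ 0.35·0.65·(1.28)²/(0.43−0.35)² = 58.4.
At s = 58.4: P(θ<0.43) ≈ 0.898. Adjusting to match 0.9 gives s ≈ 59.58.
So α = 0.35·59.58 ≈ 20.85, β = 0.65·59.58 ≈ 38.73.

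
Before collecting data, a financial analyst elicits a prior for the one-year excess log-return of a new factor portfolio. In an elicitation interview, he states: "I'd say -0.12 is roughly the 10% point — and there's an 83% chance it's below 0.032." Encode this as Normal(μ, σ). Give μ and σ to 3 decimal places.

For Normal(μ,σ), the p-quantile is μ + z_p·σ. Here z_{0.1} = -1.282, z_{0.83} = 0.9542.
So -0.12 = μ − 1.282σ and 0.032 = μ + 0.9542σ.
Subtracting: σ = (0.032 − -0.12)/(0.9542 − (-1.282)) = 0.068.
Then μ = -0.12 − (-1.282)·0.068 = -0.033.

μ = -0.033, σ = 0.068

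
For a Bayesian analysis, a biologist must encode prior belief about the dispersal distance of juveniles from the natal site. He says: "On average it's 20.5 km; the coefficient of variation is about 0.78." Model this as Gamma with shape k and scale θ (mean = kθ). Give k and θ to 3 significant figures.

For Gamma(k, scale θ): mean = kθ, variance = kθ², so CV = 1/√k.
CV = 0.78, hence k = 1/CV² = 1.64.
Then θ = mean/k = 20.5/1.64 = 12.5.

k ≈ 1.64, θ ≈ 12.5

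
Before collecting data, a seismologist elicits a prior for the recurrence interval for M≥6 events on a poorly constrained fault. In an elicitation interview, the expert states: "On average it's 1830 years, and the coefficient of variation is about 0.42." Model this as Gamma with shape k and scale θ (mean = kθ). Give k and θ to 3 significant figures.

k ≈ 5.67, θ ≈ 323

For Gamma(k, scale θ): mean = kθ, variance = kθ², so CV = 1/√k.
CV = 0.42, hence k = 1/CV² = 5.67.
Then θ = mean/k = 1830/5.67 = 323.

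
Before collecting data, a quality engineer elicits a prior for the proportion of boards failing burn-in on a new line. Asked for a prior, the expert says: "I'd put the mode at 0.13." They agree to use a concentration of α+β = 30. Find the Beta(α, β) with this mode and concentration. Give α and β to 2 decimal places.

For α,β > 1 the Beta mode is (α−1)/(α+β−2). With α+β = 30, the mode is (α−1)/28.
Set (α−1)/28 = 0.13 → α = 1 + 0.13·28 = 4.64.
β = 30 − α = 25.36.

α = 4.64, β = 25.36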